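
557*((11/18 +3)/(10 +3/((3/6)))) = 36205/288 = 125.71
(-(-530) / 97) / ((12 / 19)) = 8.65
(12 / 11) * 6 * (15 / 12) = 90 / 11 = 8.18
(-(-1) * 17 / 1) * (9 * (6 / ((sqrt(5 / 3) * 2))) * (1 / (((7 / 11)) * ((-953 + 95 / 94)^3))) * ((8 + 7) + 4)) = -2951064952 * sqrt(15) / 928932434142615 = -0.00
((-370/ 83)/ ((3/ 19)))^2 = 797.10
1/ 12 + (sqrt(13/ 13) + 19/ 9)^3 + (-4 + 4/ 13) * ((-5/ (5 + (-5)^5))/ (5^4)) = 9300383959/ 308002500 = 30.20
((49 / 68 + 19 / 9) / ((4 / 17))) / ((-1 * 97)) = -1733 / 13968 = -0.12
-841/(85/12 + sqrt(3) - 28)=121104*sqrt(3)/62569 + 2533092/62569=43.84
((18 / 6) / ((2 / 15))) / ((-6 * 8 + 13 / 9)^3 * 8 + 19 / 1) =-32805 / 1176933242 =-0.00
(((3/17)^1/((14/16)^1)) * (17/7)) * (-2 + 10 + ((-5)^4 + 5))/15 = 5104/245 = 20.83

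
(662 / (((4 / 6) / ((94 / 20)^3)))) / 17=103096239 / 17000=6064.48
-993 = -993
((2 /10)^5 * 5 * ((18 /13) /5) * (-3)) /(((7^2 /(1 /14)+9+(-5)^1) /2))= -0.00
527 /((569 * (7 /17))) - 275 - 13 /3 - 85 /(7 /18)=-5922587 /11949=-495.66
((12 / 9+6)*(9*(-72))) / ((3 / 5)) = -7920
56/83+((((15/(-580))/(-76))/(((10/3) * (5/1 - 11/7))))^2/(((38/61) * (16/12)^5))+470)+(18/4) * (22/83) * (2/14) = 5294937923064873112683/11245604941122764800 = 470.85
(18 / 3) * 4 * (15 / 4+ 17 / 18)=338 / 3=112.67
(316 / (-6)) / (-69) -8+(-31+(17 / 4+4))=-24829 / 828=-29.99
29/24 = 1.21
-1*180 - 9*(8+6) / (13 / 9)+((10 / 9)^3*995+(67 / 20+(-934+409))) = 109175539 / 189540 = 576.00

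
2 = 2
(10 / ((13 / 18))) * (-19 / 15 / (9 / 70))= -5320 / 39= -136.41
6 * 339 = 2034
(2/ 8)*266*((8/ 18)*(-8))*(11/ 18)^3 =-354046/ 6561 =-53.96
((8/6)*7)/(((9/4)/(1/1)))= 112/27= 4.15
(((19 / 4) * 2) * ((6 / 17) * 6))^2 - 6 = 115230 / 289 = 398.72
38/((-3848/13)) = -19/148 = -0.13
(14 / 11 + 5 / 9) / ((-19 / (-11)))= 181 / 171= 1.06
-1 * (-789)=789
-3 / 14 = -0.21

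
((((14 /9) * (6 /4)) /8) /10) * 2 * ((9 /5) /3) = 7 /200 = 0.04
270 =270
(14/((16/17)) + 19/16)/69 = 257/1104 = 0.23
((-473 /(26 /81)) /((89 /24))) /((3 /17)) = -2605284 /1157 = -2251.76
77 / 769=0.10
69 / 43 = 1.60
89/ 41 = 2.17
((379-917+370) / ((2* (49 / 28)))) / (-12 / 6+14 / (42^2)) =24.10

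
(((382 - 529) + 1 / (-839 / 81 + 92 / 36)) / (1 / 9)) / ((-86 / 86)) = 836865 / 632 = 1324.15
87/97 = 0.90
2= 2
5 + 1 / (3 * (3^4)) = 1216 / 243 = 5.00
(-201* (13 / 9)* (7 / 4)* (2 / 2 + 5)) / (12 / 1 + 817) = -6097 / 1658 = -3.68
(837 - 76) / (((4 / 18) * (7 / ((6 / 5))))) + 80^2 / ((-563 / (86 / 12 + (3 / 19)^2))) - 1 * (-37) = 11573076818 / 21340515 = 542.31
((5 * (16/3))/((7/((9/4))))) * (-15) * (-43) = 38700/7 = 5528.57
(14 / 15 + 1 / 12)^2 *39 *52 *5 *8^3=80492672 / 15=5366178.13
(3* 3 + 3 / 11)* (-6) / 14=-306 / 77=-3.97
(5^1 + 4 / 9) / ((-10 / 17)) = -833 / 90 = -9.26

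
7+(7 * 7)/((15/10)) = 119/3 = 39.67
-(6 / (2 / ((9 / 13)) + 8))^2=-729 / 2401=-0.30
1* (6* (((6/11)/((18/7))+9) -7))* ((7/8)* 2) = 511/22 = 23.23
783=783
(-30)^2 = 900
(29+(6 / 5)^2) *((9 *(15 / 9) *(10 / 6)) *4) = 3044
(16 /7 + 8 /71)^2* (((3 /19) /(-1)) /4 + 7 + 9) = 430877008 /4693171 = 91.81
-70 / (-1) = 70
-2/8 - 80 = -321/4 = -80.25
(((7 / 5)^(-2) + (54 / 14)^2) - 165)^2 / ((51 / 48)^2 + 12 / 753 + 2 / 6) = 10360038766848 / 684152945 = 15142.87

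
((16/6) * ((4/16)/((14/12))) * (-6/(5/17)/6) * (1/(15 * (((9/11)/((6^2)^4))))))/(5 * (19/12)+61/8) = -1116758016/65275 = -17108.51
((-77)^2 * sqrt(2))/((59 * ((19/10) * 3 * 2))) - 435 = -435+29645 * sqrt(2)/3363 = -422.53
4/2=2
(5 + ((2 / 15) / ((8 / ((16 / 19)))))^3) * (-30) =-231491378 / 1543275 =-150.00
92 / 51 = 1.80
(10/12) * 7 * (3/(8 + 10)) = 35/36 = 0.97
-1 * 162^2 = -26244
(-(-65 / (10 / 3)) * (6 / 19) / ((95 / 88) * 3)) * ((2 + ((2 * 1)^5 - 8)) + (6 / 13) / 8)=17886 / 361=49.55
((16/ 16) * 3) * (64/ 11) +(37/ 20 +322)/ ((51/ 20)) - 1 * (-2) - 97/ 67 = 106870/ 737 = 145.01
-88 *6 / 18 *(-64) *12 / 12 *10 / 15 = 11264 / 9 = 1251.56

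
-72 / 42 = -12 / 7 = -1.71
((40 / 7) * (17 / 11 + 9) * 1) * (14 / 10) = 928 / 11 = 84.36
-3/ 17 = -0.18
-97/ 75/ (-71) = 97/ 5325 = 0.02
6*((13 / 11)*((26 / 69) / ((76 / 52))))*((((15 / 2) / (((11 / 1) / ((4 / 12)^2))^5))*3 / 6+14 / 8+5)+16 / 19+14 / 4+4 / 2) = 6929595046649210 / 289522580758389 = 23.93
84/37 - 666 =-24558/37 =-663.73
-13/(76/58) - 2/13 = -4977/494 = -10.07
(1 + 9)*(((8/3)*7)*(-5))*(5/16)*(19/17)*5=-83125/51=-1629.90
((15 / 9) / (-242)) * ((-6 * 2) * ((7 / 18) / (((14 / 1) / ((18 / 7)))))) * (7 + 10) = 85 / 847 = 0.10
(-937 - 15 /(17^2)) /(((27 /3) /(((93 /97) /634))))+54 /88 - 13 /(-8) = 2.08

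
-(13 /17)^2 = -169 /289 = -0.58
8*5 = 40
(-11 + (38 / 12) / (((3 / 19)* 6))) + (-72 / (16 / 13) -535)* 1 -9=-65897 / 108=-610.16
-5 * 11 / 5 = -11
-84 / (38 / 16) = -672 / 19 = -35.37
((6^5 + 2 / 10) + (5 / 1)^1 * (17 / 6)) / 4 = 233711 / 120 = 1947.59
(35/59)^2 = 1225/3481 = 0.35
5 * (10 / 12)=25 / 6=4.17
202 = 202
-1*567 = -567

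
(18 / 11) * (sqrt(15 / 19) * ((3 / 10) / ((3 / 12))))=108 * sqrt(285) / 1045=1.74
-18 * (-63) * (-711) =-806274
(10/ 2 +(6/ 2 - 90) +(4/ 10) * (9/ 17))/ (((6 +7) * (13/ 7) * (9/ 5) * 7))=-6952/ 25857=-0.27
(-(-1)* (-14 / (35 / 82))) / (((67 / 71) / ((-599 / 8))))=1743689 / 670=2602.52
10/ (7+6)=10/ 13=0.77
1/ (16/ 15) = 15/ 16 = 0.94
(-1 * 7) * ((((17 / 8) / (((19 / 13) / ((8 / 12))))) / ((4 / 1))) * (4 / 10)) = -1547 / 2280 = -0.68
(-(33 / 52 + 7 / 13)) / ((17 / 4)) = -0.28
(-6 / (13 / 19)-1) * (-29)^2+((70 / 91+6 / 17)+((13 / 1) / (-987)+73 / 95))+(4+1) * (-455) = -217354685854 / 20722065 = -10489.05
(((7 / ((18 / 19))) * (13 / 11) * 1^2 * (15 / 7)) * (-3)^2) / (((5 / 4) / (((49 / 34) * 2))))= 72618 / 187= 388.33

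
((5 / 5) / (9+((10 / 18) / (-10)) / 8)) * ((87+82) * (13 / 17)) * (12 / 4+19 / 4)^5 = 566084202723 / 1408960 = 401774.50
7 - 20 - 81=-94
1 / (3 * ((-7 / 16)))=-0.76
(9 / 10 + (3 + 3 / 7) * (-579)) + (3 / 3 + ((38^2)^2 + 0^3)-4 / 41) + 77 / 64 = 191316850751 / 91840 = 2083153.86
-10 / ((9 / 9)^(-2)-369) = 5 / 184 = 0.03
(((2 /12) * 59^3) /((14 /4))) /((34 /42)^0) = 205379 /21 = 9779.95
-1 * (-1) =1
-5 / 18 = -0.28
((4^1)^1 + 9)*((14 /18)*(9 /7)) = 13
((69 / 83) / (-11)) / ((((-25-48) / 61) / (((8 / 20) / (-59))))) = -0.00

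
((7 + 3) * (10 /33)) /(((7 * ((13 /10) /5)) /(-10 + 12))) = 10000 /3003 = 3.33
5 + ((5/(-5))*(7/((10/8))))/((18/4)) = 169/45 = 3.76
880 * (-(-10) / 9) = 8800 / 9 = 977.78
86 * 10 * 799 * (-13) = -8932820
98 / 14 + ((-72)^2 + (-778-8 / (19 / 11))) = 83759 / 19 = 4408.37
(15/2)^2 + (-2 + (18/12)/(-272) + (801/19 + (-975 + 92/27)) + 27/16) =-243770149/279072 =-873.50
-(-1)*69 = 69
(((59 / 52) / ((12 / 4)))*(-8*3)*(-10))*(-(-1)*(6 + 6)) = 14160 / 13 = 1089.23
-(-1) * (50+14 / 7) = 52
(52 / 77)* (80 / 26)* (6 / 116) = 240 / 2233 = 0.11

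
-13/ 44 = -0.30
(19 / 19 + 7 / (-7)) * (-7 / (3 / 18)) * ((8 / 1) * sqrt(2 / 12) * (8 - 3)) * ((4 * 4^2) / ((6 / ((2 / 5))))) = 0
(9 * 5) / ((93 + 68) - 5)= 15 / 52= 0.29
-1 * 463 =-463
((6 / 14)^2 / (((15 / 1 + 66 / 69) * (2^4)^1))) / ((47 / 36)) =1863 / 3380804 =0.00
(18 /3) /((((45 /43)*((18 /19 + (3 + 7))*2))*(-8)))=-817 /24960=-0.03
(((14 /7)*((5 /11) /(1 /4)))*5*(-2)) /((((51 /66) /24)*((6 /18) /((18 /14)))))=-518400 /119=-4356.30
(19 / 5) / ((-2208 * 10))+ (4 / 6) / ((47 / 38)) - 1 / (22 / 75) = -54608341 / 19025600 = -2.87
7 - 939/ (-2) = 953/ 2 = 476.50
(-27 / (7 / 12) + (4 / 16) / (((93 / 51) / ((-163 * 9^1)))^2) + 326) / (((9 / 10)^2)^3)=1090300649750000 / 3575003607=304978.90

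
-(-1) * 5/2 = 5/2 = 2.50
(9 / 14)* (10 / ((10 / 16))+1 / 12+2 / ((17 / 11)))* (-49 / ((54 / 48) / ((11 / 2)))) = -272965 / 102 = -2676.13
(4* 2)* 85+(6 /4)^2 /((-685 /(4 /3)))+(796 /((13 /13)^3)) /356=41592248 /60965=682.23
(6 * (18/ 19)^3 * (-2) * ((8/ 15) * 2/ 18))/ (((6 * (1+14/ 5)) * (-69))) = 1152/ 2997383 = 0.00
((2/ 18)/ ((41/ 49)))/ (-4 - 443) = -49/ 164943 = -0.00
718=718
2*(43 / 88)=43 / 44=0.98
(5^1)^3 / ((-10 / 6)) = -75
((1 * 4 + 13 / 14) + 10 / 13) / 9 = 1037 / 1638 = 0.63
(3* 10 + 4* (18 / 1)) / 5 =20.40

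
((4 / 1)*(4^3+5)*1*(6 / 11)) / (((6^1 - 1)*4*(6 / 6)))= 7.53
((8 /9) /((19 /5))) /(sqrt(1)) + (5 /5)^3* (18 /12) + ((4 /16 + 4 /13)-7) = -41867 /8892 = -4.71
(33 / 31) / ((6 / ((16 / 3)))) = 88 / 93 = 0.95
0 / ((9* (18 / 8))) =0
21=21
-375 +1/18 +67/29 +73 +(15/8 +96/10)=-3008381/10440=-288.16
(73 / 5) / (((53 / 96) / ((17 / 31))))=119136 / 8215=14.50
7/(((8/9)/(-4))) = -63/2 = -31.50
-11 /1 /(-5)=11 /5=2.20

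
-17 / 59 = -0.29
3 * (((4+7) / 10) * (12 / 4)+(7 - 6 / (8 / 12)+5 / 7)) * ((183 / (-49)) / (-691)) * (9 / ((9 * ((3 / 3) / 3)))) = 232227 / 2370130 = 0.10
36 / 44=9 / 11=0.82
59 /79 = 0.75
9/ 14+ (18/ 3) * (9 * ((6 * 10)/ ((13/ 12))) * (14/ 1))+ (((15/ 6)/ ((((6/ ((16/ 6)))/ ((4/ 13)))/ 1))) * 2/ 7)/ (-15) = 205756087/ 4914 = 41871.41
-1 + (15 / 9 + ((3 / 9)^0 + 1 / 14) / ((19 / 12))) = 536 / 399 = 1.34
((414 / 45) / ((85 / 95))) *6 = 5244 / 85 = 61.69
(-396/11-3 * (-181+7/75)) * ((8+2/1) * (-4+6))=50672/5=10134.40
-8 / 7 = -1.14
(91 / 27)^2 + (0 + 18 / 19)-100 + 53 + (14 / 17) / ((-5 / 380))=-97.28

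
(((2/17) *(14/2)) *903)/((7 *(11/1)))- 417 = -76173/187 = -407.34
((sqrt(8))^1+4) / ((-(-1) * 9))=2 * sqrt(2) / 9+4 / 9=0.76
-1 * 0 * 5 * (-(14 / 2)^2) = 0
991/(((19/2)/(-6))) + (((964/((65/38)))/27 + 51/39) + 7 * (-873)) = -223902142/33345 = -6714.71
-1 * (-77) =77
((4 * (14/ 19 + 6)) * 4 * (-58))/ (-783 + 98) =118784/ 13015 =9.13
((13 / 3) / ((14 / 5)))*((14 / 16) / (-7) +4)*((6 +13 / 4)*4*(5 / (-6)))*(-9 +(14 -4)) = -372775 / 2016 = -184.91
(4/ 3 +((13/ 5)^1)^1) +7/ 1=164/ 15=10.93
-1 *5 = -5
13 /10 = 1.30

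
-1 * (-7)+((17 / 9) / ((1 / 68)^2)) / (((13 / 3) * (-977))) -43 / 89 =15103628 / 3391167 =4.45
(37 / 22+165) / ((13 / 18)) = 33003 / 143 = 230.79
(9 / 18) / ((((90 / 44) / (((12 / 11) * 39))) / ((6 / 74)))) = 156 / 185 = 0.84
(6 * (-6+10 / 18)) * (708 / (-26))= 11564 / 13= 889.54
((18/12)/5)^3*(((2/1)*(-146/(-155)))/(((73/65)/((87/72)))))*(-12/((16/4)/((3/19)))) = -30537/1178000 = -0.03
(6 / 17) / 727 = 6 / 12359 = 0.00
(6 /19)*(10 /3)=20 /19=1.05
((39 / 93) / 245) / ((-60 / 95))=-0.00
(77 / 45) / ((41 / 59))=4543 / 1845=2.46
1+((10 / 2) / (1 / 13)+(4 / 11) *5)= 746 / 11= 67.82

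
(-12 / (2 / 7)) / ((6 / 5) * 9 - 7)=-210 / 19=-11.05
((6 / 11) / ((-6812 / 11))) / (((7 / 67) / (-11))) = 2211 / 23842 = 0.09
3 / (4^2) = 3 / 16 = 0.19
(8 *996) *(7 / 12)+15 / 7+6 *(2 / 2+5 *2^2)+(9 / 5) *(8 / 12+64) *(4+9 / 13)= 2421659 / 455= 5322.33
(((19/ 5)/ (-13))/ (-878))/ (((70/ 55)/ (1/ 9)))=209/ 7190820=0.00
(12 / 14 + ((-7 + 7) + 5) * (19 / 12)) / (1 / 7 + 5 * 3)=737 / 1272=0.58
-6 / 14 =-3 / 7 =-0.43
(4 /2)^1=2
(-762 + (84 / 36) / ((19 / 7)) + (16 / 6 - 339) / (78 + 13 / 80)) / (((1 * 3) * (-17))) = 272820085 / 18177471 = 15.01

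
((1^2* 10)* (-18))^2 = 32400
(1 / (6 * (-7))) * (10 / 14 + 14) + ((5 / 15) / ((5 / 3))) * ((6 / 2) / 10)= -1067 / 3675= -0.29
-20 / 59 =-0.34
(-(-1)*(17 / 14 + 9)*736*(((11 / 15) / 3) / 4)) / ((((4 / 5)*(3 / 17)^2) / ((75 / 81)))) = 261393275 / 15309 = 17074.48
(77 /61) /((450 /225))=77 /122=0.63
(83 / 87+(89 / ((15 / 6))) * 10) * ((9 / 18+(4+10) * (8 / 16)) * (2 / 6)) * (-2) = -155275 / 87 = -1784.77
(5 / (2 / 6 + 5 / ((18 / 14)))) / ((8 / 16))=45 / 19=2.37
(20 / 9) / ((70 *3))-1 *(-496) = 93746 / 189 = 496.01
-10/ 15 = -2/ 3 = -0.67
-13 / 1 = -13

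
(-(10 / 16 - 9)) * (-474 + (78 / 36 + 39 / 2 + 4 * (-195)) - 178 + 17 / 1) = -70015 / 6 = -11669.17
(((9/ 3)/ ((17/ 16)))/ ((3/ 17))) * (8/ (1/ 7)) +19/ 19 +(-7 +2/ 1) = 892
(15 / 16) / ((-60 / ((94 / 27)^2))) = -2209 / 11664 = -0.19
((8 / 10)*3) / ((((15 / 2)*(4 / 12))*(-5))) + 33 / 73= 0.26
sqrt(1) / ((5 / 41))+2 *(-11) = -69 / 5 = -13.80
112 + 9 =121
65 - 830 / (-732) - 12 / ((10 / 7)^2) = 551323 / 9150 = 60.25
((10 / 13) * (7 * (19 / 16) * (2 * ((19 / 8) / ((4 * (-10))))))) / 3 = -0.25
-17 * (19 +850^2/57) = -215805.46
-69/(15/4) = -92/5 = -18.40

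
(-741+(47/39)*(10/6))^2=7475677444/13689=546108.37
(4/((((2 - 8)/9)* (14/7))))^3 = -27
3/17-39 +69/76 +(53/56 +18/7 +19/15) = -8989133/271320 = -33.13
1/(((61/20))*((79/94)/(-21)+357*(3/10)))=98700/32228801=0.00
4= 4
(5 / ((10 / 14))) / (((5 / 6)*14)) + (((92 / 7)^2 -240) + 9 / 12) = -64597 / 980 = -65.92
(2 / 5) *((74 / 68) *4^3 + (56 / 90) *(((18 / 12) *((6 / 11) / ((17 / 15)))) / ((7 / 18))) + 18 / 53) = 28.46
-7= -7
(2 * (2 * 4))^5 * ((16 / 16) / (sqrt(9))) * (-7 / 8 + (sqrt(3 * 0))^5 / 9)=-917504 / 3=-305834.67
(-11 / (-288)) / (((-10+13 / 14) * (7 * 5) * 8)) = -11 / 731520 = -0.00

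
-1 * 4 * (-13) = 52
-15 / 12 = -5 / 4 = -1.25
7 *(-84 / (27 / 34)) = -6664 / 9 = -740.44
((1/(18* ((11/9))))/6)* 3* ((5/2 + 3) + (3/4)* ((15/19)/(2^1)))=881/6688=0.13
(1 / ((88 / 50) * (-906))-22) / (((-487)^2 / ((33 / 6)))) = -877033 / 1719000912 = -0.00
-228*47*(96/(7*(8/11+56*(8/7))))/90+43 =17.77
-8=-8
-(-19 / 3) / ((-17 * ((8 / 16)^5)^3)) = -622592 / 51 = -12207.69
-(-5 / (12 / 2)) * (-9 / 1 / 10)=-3 / 4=-0.75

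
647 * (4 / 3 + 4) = 10352 / 3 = 3450.67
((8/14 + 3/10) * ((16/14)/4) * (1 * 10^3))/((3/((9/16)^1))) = 46.68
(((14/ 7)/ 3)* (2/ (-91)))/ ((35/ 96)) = -128/ 3185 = -0.04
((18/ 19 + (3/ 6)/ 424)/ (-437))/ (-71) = 0.00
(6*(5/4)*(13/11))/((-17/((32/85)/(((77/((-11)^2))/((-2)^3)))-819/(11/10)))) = 95628507/244783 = 390.67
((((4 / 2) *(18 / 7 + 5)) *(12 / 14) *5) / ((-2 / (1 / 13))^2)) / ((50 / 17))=2703 / 82810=0.03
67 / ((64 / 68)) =1139 / 16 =71.19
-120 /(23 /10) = -1200 /23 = -52.17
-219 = -219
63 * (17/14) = 153/2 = 76.50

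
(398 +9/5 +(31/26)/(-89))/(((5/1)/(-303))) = -1401535893/57850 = -24227.07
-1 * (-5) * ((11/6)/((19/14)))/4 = 385/228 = 1.69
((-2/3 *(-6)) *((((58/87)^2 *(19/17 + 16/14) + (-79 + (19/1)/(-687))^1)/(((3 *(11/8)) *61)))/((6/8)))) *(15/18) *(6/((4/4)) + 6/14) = -30617344000/3455944569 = -8.86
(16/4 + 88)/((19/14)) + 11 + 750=15747/19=828.79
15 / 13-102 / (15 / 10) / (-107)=1.79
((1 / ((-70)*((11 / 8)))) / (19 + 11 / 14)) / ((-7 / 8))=64 / 106645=0.00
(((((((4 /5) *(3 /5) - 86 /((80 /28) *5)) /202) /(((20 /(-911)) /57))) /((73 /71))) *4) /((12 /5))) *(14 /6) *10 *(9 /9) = 2382912721 /884760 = 2693.29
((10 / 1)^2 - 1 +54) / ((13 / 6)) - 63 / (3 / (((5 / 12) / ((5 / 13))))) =2489 / 52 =47.87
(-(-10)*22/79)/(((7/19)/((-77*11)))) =-505780/79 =-6402.28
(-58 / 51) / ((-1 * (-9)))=-58 / 459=-0.13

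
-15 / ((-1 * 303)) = 5 / 101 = 0.05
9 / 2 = 4.50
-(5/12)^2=-25/144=-0.17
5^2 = 25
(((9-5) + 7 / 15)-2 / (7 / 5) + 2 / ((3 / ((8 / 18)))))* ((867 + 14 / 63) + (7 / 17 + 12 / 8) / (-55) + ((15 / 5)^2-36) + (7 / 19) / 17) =33863629997 / 12087306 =2801.59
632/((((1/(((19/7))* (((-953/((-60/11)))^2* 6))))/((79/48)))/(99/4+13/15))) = 20028702818200747/1512000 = 13246496572.88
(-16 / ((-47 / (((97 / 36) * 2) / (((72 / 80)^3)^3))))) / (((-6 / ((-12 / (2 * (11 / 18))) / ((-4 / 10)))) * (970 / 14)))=-56000000000 / 200296392813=-0.28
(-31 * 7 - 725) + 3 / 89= -83835 / 89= -941.97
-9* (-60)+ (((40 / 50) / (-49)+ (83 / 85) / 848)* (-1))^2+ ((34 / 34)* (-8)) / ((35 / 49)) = 6596496731766729 / 12474458886400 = 528.80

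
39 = 39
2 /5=0.40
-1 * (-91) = 91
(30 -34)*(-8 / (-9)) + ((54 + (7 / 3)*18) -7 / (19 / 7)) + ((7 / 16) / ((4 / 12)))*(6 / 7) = 124475 / 1368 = 90.99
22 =22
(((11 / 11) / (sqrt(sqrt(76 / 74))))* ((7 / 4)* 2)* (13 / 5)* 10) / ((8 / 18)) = 819* 37^(1 / 4)* 38^(3 / 4) / 152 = 203.39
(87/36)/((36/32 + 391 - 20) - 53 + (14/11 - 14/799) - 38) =509762/59564151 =0.01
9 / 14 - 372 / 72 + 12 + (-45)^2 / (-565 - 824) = 58516 / 9723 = 6.02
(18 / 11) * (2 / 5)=36 / 55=0.65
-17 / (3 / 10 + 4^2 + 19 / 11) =-1870 / 1983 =-0.94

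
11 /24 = 0.46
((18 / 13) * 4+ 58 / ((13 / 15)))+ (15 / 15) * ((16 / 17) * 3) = 16638 / 221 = 75.29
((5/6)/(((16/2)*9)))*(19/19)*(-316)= -395/108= -3.66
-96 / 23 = -4.17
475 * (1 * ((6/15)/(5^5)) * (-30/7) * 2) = -456/875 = -0.52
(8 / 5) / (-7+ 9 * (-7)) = -4 / 175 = -0.02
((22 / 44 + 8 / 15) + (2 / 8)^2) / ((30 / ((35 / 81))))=1841 / 116640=0.02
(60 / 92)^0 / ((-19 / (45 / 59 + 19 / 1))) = -1166 / 1121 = -1.04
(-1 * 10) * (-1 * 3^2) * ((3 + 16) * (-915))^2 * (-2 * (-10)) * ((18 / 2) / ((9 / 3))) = 1632086415000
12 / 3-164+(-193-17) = -370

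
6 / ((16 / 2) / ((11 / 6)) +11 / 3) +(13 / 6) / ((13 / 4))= 1124 / 795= 1.41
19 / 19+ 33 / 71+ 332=23676 / 71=333.46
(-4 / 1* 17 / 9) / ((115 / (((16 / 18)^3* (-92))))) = 139264 / 32805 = 4.25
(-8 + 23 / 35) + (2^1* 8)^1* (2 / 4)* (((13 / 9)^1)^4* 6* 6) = 31800967 / 25515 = 1246.36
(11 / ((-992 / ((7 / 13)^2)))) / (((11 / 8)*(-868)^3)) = 1 / 279686487808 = 0.00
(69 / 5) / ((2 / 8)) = 276 / 5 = 55.20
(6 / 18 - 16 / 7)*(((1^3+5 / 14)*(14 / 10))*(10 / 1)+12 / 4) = -902 / 21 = -42.95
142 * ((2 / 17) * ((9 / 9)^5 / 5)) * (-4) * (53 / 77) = -60208 / 6545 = -9.20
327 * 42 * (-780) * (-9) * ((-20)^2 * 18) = 694171296000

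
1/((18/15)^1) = 5/6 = 0.83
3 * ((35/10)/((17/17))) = 21/2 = 10.50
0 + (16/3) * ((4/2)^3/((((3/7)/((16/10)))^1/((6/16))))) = 896/15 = 59.73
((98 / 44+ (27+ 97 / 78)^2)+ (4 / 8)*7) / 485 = 53768591 / 32458140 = 1.66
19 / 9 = 2.11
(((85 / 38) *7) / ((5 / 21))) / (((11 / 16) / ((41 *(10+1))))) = 819672 / 19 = 43140.63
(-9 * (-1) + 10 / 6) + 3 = 41 / 3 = 13.67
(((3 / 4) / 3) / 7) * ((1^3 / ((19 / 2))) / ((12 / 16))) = 2 / 399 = 0.01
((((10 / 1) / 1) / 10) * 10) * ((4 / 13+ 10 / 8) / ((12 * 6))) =45 / 208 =0.22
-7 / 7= -1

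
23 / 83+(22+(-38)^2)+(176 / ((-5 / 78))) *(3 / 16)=951.48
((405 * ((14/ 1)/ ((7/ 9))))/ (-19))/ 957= -2430/ 6061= -0.40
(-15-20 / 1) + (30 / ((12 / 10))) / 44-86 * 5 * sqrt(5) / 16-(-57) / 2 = -215 * sqrt(5) / 8-261 / 44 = -66.03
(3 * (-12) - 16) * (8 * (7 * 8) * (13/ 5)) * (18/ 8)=-681408/ 5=-136281.60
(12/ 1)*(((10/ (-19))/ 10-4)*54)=-49896/ 19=-2626.11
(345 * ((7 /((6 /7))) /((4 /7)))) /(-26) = -39445 /208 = -189.64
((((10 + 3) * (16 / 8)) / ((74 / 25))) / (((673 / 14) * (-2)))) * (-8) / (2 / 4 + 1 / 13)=94640 / 74703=1.27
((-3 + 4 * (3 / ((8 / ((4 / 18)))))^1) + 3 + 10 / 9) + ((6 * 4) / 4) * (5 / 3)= 103 / 9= 11.44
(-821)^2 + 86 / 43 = 674043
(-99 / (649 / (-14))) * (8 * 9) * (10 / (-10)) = -9072 / 59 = -153.76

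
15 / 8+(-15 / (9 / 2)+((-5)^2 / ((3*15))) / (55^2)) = -63517 / 43560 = -1.46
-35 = -35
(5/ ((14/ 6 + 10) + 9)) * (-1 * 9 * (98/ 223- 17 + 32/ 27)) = 462875/ 14272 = 32.43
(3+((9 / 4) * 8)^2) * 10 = 3270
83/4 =20.75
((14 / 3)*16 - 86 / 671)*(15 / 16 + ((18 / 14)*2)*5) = 1028.23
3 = 3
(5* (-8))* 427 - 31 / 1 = -17111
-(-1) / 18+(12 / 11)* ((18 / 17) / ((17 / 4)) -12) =-730357 / 57222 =-12.76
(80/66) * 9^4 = 87480/11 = 7952.73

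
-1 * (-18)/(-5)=-18/5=-3.60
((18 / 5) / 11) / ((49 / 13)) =234 / 2695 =0.09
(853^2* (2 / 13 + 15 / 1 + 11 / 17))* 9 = 22867295652 / 221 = 103471926.03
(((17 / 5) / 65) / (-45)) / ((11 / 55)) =-17 / 2925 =-0.01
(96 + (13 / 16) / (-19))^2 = 850947241 / 92416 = 9207.79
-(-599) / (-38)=-599 / 38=-15.76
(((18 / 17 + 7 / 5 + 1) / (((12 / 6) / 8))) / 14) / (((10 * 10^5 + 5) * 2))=14 / 28333475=0.00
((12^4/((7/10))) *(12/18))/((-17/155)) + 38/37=-180059.48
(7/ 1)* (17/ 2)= 119/ 2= 59.50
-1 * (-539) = 539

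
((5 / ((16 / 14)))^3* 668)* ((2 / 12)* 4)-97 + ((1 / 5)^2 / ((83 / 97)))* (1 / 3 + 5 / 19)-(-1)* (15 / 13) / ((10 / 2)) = 1220074417587 / 32801600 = 37195.58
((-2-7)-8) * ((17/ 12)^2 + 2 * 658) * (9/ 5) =-40331.01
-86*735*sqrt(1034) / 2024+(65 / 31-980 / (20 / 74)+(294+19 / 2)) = -205865 / 62-31605*sqrt(1034) / 1012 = -4324.64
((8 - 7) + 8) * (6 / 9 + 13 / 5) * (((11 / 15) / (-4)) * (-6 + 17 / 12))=5929 / 240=24.70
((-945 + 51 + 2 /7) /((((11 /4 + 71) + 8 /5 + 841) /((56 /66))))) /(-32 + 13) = 500480 /11491029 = 0.04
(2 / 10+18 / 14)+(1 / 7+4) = 5.63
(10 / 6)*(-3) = -5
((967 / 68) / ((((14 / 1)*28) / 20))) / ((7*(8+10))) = 4835 / 839664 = 0.01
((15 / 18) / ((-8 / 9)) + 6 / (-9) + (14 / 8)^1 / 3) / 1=-49 / 48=-1.02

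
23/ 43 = 0.53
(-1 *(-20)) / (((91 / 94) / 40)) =75200 / 91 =826.37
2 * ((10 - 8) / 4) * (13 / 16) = 0.81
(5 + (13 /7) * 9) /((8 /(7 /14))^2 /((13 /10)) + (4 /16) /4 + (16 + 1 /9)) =284544 /2792419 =0.10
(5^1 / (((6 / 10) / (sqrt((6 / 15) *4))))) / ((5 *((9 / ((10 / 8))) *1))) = 5 *sqrt(10) / 54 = 0.29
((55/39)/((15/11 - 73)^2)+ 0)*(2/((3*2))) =6655/72650448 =0.00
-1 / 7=-0.14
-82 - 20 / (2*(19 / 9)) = -1648 / 19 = -86.74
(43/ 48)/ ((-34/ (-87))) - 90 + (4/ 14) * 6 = -85.99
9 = 9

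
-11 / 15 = -0.73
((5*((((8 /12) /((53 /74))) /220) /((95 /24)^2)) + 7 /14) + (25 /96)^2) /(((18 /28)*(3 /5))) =193195047073 /130924823040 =1.48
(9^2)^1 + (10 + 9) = 100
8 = 8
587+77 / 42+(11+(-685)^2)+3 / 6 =1409476 / 3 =469825.33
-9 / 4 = -2.25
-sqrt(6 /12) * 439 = -439 * sqrt(2) /2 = -310.42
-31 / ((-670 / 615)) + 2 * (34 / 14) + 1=32185 / 938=34.31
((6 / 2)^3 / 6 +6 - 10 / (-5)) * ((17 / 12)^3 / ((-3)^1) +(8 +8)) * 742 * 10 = 1396098.62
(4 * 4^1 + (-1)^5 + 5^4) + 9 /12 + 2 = 2571 /4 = 642.75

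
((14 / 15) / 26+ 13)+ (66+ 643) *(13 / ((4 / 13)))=23375263 / 780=29968.29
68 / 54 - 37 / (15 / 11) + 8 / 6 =-3313 / 135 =-24.54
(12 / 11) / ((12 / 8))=8 / 11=0.73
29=29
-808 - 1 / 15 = -808.07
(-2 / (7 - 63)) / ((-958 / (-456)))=57 / 3353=0.02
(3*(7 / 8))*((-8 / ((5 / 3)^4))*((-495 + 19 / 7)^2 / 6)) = -480934098 / 4375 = -109927.79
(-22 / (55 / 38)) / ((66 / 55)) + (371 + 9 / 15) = 5384 / 15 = 358.93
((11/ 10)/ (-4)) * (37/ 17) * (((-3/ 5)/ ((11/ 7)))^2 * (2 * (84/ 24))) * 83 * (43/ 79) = -407647611/ 14773000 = -27.59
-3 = -3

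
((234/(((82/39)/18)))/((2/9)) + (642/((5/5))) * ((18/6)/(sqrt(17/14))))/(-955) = -369603/39155 - 1926 * sqrt(238)/16235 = -11.27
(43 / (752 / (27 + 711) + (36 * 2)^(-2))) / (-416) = -285606 / 2816021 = -0.10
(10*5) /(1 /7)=350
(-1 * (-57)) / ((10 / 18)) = 513 / 5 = 102.60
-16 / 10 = -8 / 5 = -1.60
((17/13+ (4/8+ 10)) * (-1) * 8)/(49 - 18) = -1228/403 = -3.05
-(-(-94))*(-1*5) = 470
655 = 655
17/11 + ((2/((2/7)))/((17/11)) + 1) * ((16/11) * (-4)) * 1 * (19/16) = -6855/187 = -36.66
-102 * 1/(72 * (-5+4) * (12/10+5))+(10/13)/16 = 2675/9672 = 0.28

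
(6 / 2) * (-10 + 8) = -6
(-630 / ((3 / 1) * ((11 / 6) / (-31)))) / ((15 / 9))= 23436 / 11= 2130.55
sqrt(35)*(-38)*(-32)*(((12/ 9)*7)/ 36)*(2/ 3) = 17024*sqrt(35)/ 81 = 1243.40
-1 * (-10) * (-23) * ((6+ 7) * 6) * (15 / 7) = -269100 / 7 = -38442.86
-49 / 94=-0.52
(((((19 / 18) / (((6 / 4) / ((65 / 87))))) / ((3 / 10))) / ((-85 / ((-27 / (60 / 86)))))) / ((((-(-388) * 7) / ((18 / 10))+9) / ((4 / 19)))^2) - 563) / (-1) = 984178555240109 / 1748096901007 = 563.00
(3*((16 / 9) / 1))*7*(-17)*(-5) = 9520 / 3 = 3173.33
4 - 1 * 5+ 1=0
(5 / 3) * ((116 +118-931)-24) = -1201.67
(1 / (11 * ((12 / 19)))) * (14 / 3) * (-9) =-133 / 22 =-6.05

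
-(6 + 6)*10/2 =-60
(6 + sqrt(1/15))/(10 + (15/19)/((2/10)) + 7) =19 *sqrt(15)/5970 + 57/199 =0.30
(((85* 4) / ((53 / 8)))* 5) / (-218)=-6800 / 5777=-1.18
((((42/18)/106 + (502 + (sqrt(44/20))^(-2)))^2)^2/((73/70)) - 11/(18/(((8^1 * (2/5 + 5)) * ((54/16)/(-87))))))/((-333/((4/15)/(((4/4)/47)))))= -2300704058.26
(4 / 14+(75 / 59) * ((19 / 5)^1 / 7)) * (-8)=-3224 / 413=-7.81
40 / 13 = 3.08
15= 15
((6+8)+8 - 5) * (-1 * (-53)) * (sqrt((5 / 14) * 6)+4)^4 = 1830832 * sqrt(105) / 49+20586949 / 49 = 803008.05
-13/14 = -0.93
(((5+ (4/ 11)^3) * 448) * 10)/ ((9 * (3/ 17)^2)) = 8699223680/ 107811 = 80689.57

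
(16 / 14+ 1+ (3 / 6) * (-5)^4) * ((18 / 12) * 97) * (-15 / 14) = -19227825 / 392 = -49050.57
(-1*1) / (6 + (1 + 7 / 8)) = -8 / 63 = -0.13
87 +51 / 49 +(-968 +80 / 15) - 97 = -142829 / 147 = -971.63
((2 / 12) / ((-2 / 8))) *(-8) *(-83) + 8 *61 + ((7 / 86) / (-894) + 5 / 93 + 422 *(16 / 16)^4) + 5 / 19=21177386141 / 45284676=467.65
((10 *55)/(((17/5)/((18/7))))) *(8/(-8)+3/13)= -495000/1547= -319.97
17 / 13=1.31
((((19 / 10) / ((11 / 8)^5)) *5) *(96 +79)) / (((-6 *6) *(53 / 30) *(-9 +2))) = 19456000 / 25607109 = 0.76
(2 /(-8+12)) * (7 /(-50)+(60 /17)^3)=10765609 /491300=21.91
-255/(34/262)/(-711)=655/237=2.76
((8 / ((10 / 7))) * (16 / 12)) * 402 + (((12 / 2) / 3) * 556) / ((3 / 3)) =20568 / 5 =4113.60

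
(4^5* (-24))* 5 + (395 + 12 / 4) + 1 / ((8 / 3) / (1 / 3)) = -979855 / 8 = -122481.88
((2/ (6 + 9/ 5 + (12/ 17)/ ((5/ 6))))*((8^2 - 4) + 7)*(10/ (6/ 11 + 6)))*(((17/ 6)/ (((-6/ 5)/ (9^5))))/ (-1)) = 1293932475/ 392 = 3300848.15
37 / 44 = 0.84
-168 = -168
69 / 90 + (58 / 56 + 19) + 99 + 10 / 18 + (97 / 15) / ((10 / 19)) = 835661 / 6300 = 132.64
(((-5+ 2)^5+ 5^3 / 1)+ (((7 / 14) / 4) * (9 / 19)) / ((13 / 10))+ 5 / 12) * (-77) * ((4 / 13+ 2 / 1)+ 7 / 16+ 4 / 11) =2891048027 / 102752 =28136.17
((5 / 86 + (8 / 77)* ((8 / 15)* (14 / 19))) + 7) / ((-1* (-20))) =1913953 / 5392200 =0.35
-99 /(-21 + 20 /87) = 8613 /1807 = 4.77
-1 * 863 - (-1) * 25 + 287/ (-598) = -838.48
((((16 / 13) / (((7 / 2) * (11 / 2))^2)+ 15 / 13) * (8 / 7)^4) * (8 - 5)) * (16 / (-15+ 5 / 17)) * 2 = -298106290176 / 23132734625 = -12.89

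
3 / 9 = 1 / 3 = 0.33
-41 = -41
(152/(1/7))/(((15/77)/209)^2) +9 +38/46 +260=6337873726678/5175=1224709898.87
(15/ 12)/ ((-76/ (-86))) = 215/ 152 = 1.41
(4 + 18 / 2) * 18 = 234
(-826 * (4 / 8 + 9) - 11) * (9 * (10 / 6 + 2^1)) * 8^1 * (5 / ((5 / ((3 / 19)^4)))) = -168035472 / 130321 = -1289.40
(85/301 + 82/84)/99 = 2273/178794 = 0.01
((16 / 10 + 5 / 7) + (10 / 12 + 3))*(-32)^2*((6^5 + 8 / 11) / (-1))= -56543899648 / 1155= -48955757.27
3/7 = 0.43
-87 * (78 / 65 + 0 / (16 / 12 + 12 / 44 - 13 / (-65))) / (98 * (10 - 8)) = -261 / 490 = -0.53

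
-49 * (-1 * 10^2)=4900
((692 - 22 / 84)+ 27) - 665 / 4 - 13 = 45317 / 84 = 539.49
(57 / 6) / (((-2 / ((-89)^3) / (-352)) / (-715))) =842776340120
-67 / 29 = -2.31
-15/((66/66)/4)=-60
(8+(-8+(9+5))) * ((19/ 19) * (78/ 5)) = 1092/ 5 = 218.40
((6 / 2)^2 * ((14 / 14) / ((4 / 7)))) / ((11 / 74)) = 2331 / 22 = 105.95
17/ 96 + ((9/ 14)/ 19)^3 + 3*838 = 567834827705/ 225853152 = 2514.18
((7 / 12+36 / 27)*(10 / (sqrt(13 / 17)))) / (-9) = -115*sqrt(221) / 702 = -2.44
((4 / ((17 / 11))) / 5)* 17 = 44 / 5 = 8.80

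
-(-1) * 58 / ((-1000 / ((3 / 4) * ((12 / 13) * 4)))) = -261 / 1625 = -0.16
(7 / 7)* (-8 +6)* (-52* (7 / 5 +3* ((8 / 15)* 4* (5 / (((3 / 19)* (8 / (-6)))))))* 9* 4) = -2819232 / 5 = -563846.40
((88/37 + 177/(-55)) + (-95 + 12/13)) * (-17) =42687374/26455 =1613.58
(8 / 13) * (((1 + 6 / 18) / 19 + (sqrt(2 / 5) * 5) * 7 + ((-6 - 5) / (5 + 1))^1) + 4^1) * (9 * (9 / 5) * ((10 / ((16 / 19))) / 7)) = 6885 / 182 + 1539 * sqrt(10) / 13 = 412.19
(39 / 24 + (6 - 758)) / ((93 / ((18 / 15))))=-6003 / 620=-9.68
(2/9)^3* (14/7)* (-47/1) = -752/729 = -1.03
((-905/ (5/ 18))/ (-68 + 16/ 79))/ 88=128691/ 235664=0.55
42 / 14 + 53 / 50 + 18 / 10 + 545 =27543 / 50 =550.86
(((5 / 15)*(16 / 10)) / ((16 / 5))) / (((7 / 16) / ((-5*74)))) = -2960 / 21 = -140.95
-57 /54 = -19 /18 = -1.06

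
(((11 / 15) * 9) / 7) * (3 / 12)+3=453 / 140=3.24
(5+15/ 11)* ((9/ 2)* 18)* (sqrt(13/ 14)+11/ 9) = 1126.70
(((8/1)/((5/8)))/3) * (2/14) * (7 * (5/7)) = 64/21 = 3.05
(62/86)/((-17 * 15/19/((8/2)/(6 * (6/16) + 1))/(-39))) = 9424/3655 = 2.58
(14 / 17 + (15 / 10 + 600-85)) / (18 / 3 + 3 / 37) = 216931 / 2550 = 85.07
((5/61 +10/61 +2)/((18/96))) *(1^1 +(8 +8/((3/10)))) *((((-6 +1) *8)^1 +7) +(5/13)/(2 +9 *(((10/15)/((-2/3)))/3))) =-14262.59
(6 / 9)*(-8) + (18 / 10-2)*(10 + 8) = -134 / 15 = -8.93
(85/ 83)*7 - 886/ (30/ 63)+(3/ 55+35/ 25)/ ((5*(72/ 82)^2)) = -685194511/ 369765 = -1853.05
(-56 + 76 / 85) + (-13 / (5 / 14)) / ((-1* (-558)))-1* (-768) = 16904737 / 23715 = 712.83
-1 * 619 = -619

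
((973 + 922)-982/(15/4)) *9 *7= 514437/5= 102887.40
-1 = -1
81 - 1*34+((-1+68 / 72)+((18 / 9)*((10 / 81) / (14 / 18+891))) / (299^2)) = 101052483335 / 2152597278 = 46.94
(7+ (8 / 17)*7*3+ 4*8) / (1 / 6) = 4986 / 17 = 293.29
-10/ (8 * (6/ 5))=-25/ 24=-1.04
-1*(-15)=15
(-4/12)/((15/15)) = -1/3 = -0.33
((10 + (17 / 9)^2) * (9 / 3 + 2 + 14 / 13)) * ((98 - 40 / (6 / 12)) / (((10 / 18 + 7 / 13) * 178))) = 86821 / 11392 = 7.62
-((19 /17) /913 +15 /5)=-46582 /15521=-3.00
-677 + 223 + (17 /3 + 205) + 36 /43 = -31282 /129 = -242.50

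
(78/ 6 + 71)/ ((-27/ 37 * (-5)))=1036/ 45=23.02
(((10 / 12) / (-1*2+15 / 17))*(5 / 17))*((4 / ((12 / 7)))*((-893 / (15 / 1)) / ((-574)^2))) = 235 / 2541672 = 0.00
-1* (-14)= 14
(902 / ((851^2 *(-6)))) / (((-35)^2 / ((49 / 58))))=-451 / 3150274350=-0.00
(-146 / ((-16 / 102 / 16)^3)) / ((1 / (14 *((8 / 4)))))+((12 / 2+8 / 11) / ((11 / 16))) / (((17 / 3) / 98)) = 8923715399424 / 2057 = 4338218473.23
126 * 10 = 1260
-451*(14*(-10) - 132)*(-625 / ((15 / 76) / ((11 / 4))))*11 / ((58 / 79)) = -1392488207000 / 87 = -16005611574.71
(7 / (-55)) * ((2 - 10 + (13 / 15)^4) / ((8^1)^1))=2635073 / 22275000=0.12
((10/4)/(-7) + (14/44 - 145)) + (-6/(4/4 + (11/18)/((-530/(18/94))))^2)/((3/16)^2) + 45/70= -315.14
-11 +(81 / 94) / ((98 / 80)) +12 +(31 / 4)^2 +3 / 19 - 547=-339607651 / 700112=-485.08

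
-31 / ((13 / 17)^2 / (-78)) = 53754 / 13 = 4134.92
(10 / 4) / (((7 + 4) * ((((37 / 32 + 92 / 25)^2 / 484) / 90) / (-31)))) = -196416000000 / 14969161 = -13121.38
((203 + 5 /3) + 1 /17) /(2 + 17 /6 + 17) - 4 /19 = 387850 /42313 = 9.17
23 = 23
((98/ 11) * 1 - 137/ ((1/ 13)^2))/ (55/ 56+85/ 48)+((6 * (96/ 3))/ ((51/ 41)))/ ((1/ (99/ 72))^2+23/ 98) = -102808695920/ 12530309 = -8204.80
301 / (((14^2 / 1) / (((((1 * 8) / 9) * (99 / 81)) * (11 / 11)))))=1.67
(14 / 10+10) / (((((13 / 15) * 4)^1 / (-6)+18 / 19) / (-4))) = -123.38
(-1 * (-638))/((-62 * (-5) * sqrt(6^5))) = 319 * sqrt(6)/33480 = 0.02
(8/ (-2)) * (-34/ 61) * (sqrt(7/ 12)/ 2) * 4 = 136 * sqrt(21)/ 183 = 3.41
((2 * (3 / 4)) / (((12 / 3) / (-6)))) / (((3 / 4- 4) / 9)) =81 / 13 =6.23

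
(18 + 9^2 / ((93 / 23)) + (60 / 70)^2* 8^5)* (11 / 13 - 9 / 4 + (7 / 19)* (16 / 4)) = 2527253271 / 1500772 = 1683.97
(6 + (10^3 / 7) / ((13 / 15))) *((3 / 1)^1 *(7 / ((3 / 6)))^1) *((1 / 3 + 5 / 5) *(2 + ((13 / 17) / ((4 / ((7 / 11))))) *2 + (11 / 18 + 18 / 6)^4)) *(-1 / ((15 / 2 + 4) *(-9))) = 17526064518874 / 1100535579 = 15925.03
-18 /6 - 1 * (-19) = 16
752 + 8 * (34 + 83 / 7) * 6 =20672 / 7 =2953.14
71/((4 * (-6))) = -71/24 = -2.96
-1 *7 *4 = -28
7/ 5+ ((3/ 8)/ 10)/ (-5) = 557/ 400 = 1.39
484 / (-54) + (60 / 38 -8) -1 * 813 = -424961 / 513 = -828.38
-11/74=-0.15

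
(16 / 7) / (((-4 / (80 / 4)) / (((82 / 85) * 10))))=-110.25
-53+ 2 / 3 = -157 / 3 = -52.33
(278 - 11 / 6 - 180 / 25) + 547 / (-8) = 24071 / 120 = 200.59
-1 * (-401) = 401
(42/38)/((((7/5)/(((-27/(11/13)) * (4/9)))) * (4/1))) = -585/209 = -2.80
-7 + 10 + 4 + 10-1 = 16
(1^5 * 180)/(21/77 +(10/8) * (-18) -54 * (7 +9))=-1320/6499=-0.20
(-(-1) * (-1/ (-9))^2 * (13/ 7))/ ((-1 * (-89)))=13/ 50463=0.00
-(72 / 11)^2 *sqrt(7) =-5184 *sqrt(7) / 121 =-113.35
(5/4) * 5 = 25/4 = 6.25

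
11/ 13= 0.85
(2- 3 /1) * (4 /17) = -4 /17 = -0.24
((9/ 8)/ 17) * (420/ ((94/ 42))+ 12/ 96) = 635463/ 51136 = 12.43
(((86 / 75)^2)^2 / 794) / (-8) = -0.00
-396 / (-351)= 44 / 39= 1.13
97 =97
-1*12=-12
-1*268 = -268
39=39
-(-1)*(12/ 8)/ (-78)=-1/ 52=-0.02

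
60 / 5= 12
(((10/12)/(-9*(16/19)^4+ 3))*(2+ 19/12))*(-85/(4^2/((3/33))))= 2381616275/2519966592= 0.95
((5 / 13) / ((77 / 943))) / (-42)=-4715 / 42042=-0.11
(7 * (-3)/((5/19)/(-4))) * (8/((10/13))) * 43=3568656/25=142746.24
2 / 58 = 1 / 29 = 0.03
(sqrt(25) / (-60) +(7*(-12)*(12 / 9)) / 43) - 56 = -30283 / 516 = -58.69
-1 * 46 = -46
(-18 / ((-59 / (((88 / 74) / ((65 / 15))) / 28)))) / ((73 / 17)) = 10098 / 14501669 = 0.00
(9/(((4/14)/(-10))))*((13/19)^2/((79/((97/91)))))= -56745/28519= -1.99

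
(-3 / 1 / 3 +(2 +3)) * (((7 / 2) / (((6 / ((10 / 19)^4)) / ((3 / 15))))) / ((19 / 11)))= 154000 / 7428297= 0.02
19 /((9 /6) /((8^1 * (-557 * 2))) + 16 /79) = 26753824 /284947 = 93.89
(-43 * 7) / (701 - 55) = -0.47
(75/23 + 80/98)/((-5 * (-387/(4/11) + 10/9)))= 0.00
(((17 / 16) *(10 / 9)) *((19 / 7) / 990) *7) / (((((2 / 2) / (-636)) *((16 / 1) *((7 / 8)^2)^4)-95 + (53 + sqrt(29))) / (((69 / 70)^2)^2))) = -0.00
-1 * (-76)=76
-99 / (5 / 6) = -118.80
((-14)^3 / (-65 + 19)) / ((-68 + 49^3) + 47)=49 / 96623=0.00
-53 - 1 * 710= -763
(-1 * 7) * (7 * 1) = -49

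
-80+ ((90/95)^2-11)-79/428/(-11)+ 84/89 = -13483899741/151263332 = -89.14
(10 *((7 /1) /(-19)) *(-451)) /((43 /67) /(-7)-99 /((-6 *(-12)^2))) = 1421407680 /19589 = 72561.52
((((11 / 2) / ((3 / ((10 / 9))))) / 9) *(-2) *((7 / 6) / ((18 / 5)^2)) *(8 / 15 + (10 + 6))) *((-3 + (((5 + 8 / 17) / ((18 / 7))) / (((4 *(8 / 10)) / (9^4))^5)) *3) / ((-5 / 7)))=229593269675614280687593899095 / 1052595191808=218121146156150731.07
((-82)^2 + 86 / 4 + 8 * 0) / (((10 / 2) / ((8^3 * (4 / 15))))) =4604928 / 25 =184197.12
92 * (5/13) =460/13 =35.38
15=15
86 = 86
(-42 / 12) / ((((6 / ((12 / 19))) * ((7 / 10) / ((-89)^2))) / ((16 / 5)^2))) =-4055552 / 95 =-42690.02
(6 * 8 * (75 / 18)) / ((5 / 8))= 320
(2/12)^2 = 1/36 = 0.03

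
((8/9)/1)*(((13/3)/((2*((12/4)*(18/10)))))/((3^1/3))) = 260/729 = 0.36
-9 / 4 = -2.25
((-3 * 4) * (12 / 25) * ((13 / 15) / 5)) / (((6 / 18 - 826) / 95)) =35568 / 309625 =0.11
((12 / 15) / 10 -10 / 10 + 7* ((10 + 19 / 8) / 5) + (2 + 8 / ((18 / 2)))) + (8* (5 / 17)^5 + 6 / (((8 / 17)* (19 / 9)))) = 1231020524657 / 48559109400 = 25.35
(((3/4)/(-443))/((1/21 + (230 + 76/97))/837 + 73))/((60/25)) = -1704969/177104935744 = -0.00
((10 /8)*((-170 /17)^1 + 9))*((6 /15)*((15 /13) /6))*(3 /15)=-1 /52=-0.02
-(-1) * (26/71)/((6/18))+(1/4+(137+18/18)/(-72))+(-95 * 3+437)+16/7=229193/1491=153.72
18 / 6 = 3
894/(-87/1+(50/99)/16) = -708048/68879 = -10.28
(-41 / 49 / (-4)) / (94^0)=41 / 196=0.21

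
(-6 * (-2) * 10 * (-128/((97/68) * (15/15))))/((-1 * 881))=1044480/85457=12.22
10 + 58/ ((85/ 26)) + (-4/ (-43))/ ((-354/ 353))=17886728/ 646935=27.65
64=64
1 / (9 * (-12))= -0.01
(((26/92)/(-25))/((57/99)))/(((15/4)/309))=-88374/54625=-1.62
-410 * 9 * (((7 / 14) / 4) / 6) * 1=-615 / 8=-76.88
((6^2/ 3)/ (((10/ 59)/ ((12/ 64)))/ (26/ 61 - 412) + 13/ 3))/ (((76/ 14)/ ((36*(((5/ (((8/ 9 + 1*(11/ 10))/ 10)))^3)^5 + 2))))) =1005173425348222005109651556134061302958799475255795119175893936/ 54032179617865234773310530498908151071531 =18603236672241717497115.24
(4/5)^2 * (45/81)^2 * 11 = 176/81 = 2.17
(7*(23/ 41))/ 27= 161/ 1107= 0.15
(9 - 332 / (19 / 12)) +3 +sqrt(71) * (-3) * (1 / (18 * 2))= -3756 / 19 - sqrt(71) / 12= -198.39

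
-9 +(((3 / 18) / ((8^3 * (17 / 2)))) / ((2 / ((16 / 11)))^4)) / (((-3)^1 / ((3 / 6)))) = -20160661 / 2240073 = -9.00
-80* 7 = -560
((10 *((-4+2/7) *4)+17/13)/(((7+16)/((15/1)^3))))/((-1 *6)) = 15076125/4186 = 3601.56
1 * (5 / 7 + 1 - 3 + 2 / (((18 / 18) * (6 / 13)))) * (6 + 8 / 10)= 2176 / 105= 20.72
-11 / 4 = -2.75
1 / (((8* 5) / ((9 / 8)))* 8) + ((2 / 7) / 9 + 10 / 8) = 207287 / 161280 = 1.29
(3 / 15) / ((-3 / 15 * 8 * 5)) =-1 / 40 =-0.02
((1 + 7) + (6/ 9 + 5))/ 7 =1.95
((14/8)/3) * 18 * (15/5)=63/2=31.50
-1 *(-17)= 17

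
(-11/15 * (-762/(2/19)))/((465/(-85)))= -970.39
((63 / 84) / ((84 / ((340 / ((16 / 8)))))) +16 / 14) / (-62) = -149 / 3472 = -0.04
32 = 32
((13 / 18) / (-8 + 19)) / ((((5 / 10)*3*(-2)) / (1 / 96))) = -13 / 57024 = -0.00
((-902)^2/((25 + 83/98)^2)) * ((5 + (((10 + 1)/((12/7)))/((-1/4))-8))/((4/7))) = -1175984848808/19248267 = -61095.62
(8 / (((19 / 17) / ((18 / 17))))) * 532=4032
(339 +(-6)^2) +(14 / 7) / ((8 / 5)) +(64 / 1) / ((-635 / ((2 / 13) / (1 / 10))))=2483731 / 6604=376.09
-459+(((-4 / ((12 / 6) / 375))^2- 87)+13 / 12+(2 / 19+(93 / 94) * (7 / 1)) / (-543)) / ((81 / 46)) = 318936.64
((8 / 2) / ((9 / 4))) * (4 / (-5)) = -64 / 45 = -1.42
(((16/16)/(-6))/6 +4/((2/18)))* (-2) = -1295/18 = -71.94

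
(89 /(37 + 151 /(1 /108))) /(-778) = -89 /12716410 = -0.00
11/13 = 0.85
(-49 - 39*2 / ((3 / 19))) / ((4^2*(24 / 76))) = -3439 / 32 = -107.47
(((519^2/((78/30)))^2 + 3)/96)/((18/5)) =755784878555/24336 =31056249.12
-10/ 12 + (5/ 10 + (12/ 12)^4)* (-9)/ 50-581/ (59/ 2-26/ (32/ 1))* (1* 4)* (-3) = 3701519/ 15300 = 241.93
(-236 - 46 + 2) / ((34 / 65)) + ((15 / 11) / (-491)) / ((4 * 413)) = -81194313455 / 151681684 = -535.29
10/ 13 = 0.77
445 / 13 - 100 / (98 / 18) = 10105 / 637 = 15.86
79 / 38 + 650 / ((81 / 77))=1908299 / 3078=619.98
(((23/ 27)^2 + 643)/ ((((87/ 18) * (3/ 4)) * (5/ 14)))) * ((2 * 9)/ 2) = 52558912/ 11745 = 4475.00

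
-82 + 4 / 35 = -2866 / 35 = -81.89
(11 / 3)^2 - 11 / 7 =748 / 63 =11.87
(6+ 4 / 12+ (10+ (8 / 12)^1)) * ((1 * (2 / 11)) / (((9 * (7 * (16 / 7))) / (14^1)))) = 119 / 396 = 0.30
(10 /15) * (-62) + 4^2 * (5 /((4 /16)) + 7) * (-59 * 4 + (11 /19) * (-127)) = -7624132 /57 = -133756.70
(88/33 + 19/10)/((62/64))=2192/465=4.71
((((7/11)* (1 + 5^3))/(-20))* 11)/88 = -0.50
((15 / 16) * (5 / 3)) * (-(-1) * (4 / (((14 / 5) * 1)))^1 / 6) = 125 / 336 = 0.37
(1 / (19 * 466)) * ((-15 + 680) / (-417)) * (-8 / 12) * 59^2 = 121835 / 291483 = 0.42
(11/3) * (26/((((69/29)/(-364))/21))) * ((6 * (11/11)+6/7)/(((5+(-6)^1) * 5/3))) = 144912768/115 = 1260111.03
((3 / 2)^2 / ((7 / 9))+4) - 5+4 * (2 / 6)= 271 / 84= 3.23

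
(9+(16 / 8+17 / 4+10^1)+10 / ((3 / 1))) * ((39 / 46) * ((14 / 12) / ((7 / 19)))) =84721 / 1104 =76.74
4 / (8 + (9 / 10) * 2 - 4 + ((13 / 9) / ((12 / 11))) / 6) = 12960 / 19507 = 0.66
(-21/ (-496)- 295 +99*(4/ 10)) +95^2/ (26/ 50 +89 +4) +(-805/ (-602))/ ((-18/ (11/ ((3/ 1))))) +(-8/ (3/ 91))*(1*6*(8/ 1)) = -39741351559043/ 3365878320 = -11807.13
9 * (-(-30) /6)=45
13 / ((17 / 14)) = 182 / 17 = 10.71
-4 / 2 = -2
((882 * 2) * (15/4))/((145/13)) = 17199/29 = 593.07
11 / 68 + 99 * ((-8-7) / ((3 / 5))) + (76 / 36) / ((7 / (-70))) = -1527521 / 612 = -2495.95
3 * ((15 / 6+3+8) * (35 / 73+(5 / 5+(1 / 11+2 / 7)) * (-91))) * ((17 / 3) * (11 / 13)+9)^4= -4197646239944712 / 22934483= -183027724.67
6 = 6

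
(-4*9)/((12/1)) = -3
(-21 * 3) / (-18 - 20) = 63 / 38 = 1.66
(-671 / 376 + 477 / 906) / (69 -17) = -71429 / 2952352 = -0.02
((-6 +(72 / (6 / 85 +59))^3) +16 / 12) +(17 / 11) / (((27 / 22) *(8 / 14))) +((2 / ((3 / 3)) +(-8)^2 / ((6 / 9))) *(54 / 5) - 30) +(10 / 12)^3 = 140580630778082257 / 136708154201880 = 1028.33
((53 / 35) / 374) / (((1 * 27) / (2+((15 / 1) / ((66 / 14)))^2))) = 8639 / 4751670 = 0.00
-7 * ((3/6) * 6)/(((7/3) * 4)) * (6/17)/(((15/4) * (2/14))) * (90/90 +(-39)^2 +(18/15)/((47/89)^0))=-56448/25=-2257.92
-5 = -5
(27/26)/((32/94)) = 1269/416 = 3.05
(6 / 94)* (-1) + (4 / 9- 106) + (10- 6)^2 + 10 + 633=234080 / 423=553.38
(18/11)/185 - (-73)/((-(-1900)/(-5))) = -28343/154660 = -0.18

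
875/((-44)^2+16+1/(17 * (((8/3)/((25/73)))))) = 8687000/19379531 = 0.45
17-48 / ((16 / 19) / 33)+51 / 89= -165845 / 89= -1863.43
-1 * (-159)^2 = -25281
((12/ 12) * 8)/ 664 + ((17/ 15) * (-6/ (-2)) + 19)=9301/ 415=22.41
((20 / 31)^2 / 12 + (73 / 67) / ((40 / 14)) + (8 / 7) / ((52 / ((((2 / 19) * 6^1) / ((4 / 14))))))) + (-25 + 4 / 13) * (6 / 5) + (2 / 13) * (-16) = -6035926409 / 190843068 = -31.63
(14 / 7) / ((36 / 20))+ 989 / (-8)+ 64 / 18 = -2855 / 24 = -118.96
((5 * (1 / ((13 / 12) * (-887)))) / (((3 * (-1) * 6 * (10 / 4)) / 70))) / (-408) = -35 / 1764243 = -0.00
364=364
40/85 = 8/17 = 0.47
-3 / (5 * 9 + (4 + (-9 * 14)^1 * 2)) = 3 / 203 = 0.01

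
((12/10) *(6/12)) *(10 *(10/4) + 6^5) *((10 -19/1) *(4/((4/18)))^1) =-758257.20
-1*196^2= -38416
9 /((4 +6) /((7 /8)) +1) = 0.72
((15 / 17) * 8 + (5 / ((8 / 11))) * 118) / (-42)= -55645 / 2856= -19.48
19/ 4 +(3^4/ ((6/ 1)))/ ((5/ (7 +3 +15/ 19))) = 2575/ 76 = 33.88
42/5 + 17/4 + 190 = 4053/20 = 202.65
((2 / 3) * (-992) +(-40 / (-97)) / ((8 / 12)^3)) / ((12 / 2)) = -192043 / 1746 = -109.99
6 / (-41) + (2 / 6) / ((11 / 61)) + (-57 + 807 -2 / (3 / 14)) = 742.37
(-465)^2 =216225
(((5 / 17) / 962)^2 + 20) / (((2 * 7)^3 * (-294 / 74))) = -0.00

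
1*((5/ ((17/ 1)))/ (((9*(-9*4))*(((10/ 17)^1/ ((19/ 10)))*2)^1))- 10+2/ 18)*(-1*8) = 128179/ 1620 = 79.12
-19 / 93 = -0.20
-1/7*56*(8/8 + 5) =-48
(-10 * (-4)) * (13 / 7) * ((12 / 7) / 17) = 6240 / 833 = 7.49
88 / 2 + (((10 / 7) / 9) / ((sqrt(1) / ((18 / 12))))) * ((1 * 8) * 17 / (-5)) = 788 / 21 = 37.52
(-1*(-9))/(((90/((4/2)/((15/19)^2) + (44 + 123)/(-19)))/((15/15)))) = -23857/42750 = -0.56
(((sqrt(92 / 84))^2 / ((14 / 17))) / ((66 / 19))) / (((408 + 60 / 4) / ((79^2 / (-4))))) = -46364389 / 32831568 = -1.41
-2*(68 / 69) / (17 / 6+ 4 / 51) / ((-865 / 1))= 4624 / 5908815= 0.00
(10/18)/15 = 0.04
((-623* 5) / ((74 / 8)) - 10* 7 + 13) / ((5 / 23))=-335087 / 185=-1811.28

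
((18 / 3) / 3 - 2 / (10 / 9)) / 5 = 1 / 25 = 0.04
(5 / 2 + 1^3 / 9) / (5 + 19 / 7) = 329 / 972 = 0.34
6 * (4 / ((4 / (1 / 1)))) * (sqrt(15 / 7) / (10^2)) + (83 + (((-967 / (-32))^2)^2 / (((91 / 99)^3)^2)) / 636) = 3 * sqrt(105) / 350 + 284885003664706114012243 / 126236262591566446592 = 2256.85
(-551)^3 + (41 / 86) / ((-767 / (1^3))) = -11034397168303 / 65962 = -167284151.00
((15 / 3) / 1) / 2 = 5 / 2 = 2.50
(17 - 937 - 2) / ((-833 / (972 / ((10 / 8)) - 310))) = 307948 / 595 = 517.56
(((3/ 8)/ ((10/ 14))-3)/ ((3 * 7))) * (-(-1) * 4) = -33/ 70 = -0.47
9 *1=9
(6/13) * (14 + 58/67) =5976/871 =6.86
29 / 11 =2.64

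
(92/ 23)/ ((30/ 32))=64/ 15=4.27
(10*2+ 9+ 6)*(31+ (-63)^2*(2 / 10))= 28868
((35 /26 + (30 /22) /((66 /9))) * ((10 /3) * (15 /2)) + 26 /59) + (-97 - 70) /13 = 2403435 /92807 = 25.90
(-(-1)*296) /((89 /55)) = 16280 /89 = 182.92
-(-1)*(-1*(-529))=529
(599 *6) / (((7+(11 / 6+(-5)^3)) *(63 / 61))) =-146156 / 4879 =-29.96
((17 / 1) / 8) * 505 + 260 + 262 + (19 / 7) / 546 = 24386347 / 15288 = 1595.13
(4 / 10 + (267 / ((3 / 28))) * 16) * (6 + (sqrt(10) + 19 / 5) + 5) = 199362 * sqrt(10) / 5 + 14752788 / 25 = 716199.12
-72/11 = -6.55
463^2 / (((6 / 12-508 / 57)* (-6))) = 4073011 / 959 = 4247.14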